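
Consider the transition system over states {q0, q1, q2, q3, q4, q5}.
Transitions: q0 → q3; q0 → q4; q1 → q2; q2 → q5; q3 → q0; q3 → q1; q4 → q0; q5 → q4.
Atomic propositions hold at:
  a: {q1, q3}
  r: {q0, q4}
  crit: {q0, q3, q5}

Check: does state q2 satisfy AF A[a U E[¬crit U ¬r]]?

Yes

Sat(¬crit) = {q1, q2, q4}
Sat(¬r) = {q1, q2, q3, q5}
E[¬crit U ¬r]: least fixpoint, start Z0 = Sat(¬r) = {q1, q2, q3, q5}, add states in Sat(¬crit) with some successor in Z. Already a fixed point.
Sat(E[¬crit U ¬r]) = {q1, q2, q3, q5}
A[a U E[¬crit U ¬r]]: least fixpoint, start Z0 = Sat(E[¬crit U ¬r]) = {q1, q2, q3, q5}, add states in Sat(a) with every successor in Z. Already a fixed point.
Sat(A[a U E[¬crit U ¬r]]) = {q1, q2, q3, q5}
AF A[a U E[¬crit U ¬r]]: least fixpoint, start Z0 = {q1, q2, q3, q5}, add states with every successor in Z. Already a fixed point.
Sat(AF A[a U E[¬crit U ¬r]]) = {q1, q2, q3, q5}
q2 ∈ Sat(AF A[a U E[¬crit U ¬r]]) = {q1, q2, q3, q5}, so the formula holds at q2.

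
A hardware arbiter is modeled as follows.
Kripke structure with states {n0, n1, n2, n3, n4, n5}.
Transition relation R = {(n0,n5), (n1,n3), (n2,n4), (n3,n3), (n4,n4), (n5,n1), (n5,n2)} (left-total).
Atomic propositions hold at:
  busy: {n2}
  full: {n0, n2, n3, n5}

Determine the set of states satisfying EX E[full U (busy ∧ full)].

Sat(busy ∧ full) = {n2}
E[full U (busy ∧ full)]: least fixpoint, start Z0 = Sat((busy ∧ full)) = {n2}, add states in Sat(full) with some successor in Z. Z1 = {n2, n5}; Z2 = {n0, n2, n5}; fixed.
Sat(E[full U (busy ∧ full)]) = {n0, n2, n5}
Sat(EX E[full U (busy ∧ full)]) = {s : some successor in {n0, n2, n5}} = {n0, n5}

{n0, n5}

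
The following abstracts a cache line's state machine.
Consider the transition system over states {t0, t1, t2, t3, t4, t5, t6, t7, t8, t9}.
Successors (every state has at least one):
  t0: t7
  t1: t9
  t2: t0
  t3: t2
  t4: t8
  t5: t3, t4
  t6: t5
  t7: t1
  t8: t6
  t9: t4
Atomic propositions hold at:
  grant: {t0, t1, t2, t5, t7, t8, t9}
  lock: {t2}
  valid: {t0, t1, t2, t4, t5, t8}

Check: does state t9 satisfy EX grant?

Sat(EX grant) = {s : some successor in {t0, t1, t2, t5, t7, t8, t9}} = {t0, t1, t2, t3, t4, t6, t7}
t9 ∉ Sat(EX grant) = {t0, t1, t2, t3, t4, t6, t7}, so the formula does not hold at t9.

No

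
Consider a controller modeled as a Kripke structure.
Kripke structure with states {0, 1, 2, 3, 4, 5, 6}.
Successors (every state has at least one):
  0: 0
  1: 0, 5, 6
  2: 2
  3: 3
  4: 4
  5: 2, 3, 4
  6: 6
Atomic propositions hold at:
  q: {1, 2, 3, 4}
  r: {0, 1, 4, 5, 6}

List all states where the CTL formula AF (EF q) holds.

EF q: least fixpoint, start Z0 = {1, 2, 3, 4}, add states with some successor in Z. Z1 = {1, 2, 3, 4, 5}; fixed.
Sat(EF q) = {1, 2, 3, 4, 5}
AF (EF q): least fixpoint, start Z0 = {1, 2, 3, 4, 5}, add states with every successor in Z. Already a fixed point.
Sat(AF (EF q)) = {1, 2, 3, 4, 5}

{1, 2, 3, 4, 5}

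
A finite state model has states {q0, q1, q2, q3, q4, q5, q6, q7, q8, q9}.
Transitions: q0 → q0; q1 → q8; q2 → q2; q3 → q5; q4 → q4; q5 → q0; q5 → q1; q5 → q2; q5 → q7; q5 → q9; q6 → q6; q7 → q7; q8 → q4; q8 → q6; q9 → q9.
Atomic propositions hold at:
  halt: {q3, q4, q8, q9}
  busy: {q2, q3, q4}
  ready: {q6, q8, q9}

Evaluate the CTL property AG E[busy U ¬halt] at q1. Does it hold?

Sat(¬halt) = {q0, q1, q2, q5, q6, q7}
E[busy U ¬halt]: least fixpoint, start Z0 = Sat(¬halt) = {q0, q1, q2, q5, q6, q7}, add states in Sat(busy) with some successor in Z. Z1 = {q0, q1, q2, q3, q5, q6, q7}; fixed.
Sat(E[busy U ¬halt]) = {q0, q1, q2, q3, q5, q6, q7}
AG E[busy U ¬halt]: greatest fixpoint, start Z0 = {q0, q1, q2, q3, q5, q6, q7}, keep only states in Sat with every successor in Z. Z1 = {q0, q2, q3, q6, q7}; Z2 = {q0, q2, q6, q7}; fixed.
Sat(AG E[busy U ¬halt]) = {q0, q2, q6, q7}
q1 ∉ Sat(AG E[busy U ¬halt]) = {q0, q2, q6, q7}, so the formula does not hold at q1.

No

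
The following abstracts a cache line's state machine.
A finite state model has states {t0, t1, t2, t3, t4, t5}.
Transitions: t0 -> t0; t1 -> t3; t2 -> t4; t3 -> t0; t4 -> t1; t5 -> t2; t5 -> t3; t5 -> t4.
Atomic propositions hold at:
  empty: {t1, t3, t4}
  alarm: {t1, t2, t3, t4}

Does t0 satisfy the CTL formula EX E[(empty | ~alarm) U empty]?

Sat(~alarm) = {t0, t5}
Sat(empty | ~alarm) = {t0, t1, t3, t4, t5}
E[(empty | ~alarm) U empty]: least fixpoint, start Z0 = Sat(empty) = {t1, t3, t4}, add states in Sat(empty | ~alarm) with some successor in Z. Z1 = {t1, t3, t4, t5}; fixed.
Sat(E[(empty | ~alarm) U empty]) = {t1, t3, t4, t5}
Sat(EX E[(empty | ~alarm) U empty]) = {s : some successor in {t1, t3, t4, t5}} = {t1, t2, t4, t5}
t0 ∉ Sat(EX E[(empty | ~alarm) U empty]) = {t1, t2, t4, t5}, so the formula does not hold at t0.

No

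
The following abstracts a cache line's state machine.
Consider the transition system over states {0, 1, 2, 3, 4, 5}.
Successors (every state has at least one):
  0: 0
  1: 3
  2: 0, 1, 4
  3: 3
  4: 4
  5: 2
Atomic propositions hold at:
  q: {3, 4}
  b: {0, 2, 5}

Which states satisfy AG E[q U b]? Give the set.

E[q U b]: least fixpoint, start Z0 = Sat(b) = {0, 2, 5}, add states in Sat(q) with some successor in Z. Already a fixed point.
Sat(E[q U b]) = {0, 2, 5}
AG E[q U b]: greatest fixpoint, start Z0 = {0, 2, 5}, keep only states in Sat with every successor in Z. Z1 = {0, 5}; Z2 = {0}; fixed.
Sat(AG E[q U b]) = {0}

{0}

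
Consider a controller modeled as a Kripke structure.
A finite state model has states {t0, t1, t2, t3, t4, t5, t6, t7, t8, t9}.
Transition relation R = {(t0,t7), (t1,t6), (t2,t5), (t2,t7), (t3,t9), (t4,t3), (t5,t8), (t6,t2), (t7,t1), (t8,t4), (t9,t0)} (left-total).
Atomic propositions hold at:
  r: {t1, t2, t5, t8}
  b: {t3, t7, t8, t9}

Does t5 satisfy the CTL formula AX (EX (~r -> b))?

No

Sat(~r) = {t0, t3, t4, t6, t7, t9}
Sat(~r -> b) = {t1, t2, t3, t5, t7, t8, t9}
Sat(EX (~r -> b)) = {s : some successor in {t1, t2, t3, t5, t7, t8, t9}} = {t0, t2, t3, t4, t5, t6, t7}
Sat(AX (EX (~r -> b))) = {s : every successor in {t0, t2, t3, t4, t5, t6, t7}} = {t0, t1, t2, t4, t6, t8, t9}
t5 ∉ Sat(AX (EX (~r -> b))) = {t0, t1, t2, t4, t6, t8, t9}, so the formula does not hold at t5.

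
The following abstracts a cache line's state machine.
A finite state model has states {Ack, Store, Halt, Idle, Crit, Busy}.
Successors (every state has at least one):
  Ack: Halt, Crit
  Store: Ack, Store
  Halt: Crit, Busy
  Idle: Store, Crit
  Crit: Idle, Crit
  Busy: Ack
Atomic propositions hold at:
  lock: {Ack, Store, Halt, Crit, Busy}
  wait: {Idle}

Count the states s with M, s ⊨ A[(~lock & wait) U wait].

1

Sat(~lock) = {Idle}
Sat(~lock & wait) = {Idle}
A[(~lock & wait) U wait]: least fixpoint, start Z0 = Sat(wait) = {Idle}, add states in Sat(~lock & wait) with every successor in Z. Already a fixed point.
Sat(A[(~lock & wait) U wait]) = {Idle}
|Sat(A[(~lock & wait) U wait])| = |{Idle}| = 1.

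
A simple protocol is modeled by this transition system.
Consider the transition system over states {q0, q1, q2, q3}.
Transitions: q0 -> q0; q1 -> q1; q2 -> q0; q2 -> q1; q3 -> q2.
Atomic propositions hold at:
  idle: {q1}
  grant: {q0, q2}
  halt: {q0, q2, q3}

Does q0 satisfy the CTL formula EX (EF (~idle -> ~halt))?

Sat(~idle) = {q0, q2, q3}
Sat(~halt) = {q1}
Sat(~idle -> ~halt) = {q1}
EF (~idle -> ~halt): least fixpoint, start Z0 = {q1}, add states with some successor in Z. Z1 = {q1, q2}; Z2 = {q1, q2, q3}; fixed.
Sat(EF (~idle -> ~halt)) = {q1, q2, q3}
Sat(EX (EF (~idle -> ~halt))) = {s : some successor in {q1, q2, q3}} = {q1, q2, q3}
q0 ∉ Sat(EX (EF (~idle -> ~halt))) = {q1, q2, q3}, so the formula does not hold at q0.

No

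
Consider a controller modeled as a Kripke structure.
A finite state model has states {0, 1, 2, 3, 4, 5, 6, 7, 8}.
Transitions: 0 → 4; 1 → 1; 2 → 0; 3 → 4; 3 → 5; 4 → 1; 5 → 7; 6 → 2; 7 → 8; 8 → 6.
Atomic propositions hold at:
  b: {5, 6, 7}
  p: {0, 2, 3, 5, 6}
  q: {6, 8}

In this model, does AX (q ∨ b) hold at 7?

Sat(q ∨ b) = {5, 6, 7, 8}
Sat(AX (q ∨ b)) = {s : every successor in {5, 6, 7, 8}} = {5, 7, 8}
7 ∈ Sat(AX (q ∨ b)) = {5, 7, 8}, so the formula holds at 7.

Yes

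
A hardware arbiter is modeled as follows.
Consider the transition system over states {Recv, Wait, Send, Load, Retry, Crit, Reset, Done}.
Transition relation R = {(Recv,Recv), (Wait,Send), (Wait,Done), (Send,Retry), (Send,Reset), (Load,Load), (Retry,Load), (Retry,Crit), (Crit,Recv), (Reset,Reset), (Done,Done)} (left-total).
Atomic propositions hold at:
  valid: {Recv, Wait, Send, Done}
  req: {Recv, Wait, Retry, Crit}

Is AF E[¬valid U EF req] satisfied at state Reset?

Sat(¬valid) = {Load, Retry, Crit, Reset}
EF req: least fixpoint, start Z0 = {Recv, Wait, Retry, Crit}, add states with some successor in Z. Z1 = {Recv, Wait, Send, Retry, Crit}; fixed.
Sat(EF req) = {Recv, Wait, Send, Retry, Crit}
E[¬valid U EF req]: least fixpoint, start Z0 = Sat(EF req) = {Recv, Wait, Send, Retry, Crit}, add states in Sat(¬valid) with some successor in Z. Already a fixed point.
Sat(E[¬valid U EF req]) = {Recv, Wait, Send, Retry, Crit}
AF E[¬valid U EF req]: least fixpoint, start Z0 = {Recv, Wait, Send, Retry, Crit}, add states with every successor in Z. Already a fixed point.
Sat(AF E[¬valid U EF req]) = {Recv, Wait, Send, Retry, Crit}
Reset ∉ Sat(AF E[¬valid U EF req]) = {Recv, Wait, Send, Retry, Crit}, so the formula does not hold at Reset.

No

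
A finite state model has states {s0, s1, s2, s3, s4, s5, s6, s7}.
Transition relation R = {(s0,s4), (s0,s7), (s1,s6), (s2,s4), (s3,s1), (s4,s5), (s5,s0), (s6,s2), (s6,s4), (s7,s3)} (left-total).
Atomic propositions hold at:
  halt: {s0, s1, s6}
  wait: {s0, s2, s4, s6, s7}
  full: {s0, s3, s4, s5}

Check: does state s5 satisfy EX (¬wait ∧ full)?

Sat(¬wait) = {s1, s3, s5}
Sat(¬wait ∧ full) = {s3, s5}
Sat(EX (¬wait ∧ full)) = {s : some successor in {s3, s5}} = {s4, s7}
s5 ∉ Sat(EX (¬wait ∧ full)) = {s4, s7}, so the formula does not hold at s5.

No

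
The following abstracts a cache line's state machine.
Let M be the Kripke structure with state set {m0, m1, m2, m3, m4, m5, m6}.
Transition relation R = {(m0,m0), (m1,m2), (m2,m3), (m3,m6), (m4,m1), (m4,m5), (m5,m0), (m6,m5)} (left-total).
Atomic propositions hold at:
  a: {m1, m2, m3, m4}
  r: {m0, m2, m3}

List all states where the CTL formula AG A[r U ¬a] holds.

Sat(¬a) = {m0, m5, m6}
A[r U ¬a]: least fixpoint, start Z0 = Sat(¬a) = {m0, m5, m6}, add states in Sat(r) with every successor in Z. Z1 = {m0, m3, m5, m6}; Z2 = {m0, m2, m3, m5, m6}; fixed.
Sat(A[r U ¬a]) = {m0, m2, m3, m5, m6}
AG A[r U ¬a]: greatest fixpoint, start Z0 = {m0, m2, m3, m5, m6}, keep only states in Sat with every successor in Z. Already a fixed point.
Sat(AG A[r U ¬a]) = {m0, m2, m3, m5, m6}

{m0, m2, m3, m5, m6}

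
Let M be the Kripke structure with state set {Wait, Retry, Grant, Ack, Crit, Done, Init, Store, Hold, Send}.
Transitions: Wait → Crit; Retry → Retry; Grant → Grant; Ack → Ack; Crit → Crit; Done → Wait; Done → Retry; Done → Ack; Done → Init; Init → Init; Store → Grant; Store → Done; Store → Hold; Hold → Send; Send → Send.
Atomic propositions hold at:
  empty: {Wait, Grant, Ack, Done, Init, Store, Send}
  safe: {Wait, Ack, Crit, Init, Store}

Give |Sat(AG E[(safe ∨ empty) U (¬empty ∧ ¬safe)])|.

1

Sat(safe ∨ empty) = {Wait, Grant, Ack, Crit, Done, Init, Store, Send}
Sat(¬empty) = {Retry, Crit, Hold}
Sat(¬safe) = {Retry, Grant, Done, Hold, Send}
Sat(¬empty ∧ ¬safe) = {Retry, Hold}
E[(safe ∨ empty) U (¬empty ∧ ¬safe)]: least fixpoint, start Z0 = Sat((¬empty ∧ ¬safe)) = {Retry, Hold}, add states in Sat(safe ∨ empty) with some successor in Z. Z1 = {Retry, Done, Store, Hold}; fixed.
Sat(E[(safe ∨ empty) U (¬empty ∧ ¬safe)]) = {Retry, Done, Store, Hold}
AG E[(safe ∨ empty) U (¬empty ∧ ¬safe)]: greatest fixpoint, start Z0 = {Retry, Done, Store, Hold}, keep only states in Sat with every successor in Z. Z1 = {Retry}; fixed.
Sat(AG E[(safe ∨ empty) U (¬empty ∧ ¬safe)]) = {Retry}
|Sat(AG E[(safe ∨ empty) U (¬empty ∧ ¬safe)])| = |{Retry}| = 1.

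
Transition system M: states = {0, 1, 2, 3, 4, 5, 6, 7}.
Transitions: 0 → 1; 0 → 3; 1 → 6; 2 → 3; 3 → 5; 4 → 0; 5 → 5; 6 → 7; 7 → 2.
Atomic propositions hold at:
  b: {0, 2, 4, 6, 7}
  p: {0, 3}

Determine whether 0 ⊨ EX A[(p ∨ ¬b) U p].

Sat(¬b) = {1, 3, 5}
Sat(p ∨ ¬b) = {0, 1, 3, 5}
A[(p ∨ ¬b) U p]: least fixpoint, start Z0 = Sat(p) = {0, 3}, add states in Sat(p ∨ ¬b) with every successor in Z. Already a fixed point.
Sat(A[(p ∨ ¬b) U p]) = {0, 3}
Sat(EX A[(p ∨ ¬b) U p]) = {s : some successor in {0, 3}} = {0, 2, 4}
0 ∈ Sat(EX A[(p ∨ ¬b) U p]) = {0, 2, 4}, so the formula holds at 0.

Yes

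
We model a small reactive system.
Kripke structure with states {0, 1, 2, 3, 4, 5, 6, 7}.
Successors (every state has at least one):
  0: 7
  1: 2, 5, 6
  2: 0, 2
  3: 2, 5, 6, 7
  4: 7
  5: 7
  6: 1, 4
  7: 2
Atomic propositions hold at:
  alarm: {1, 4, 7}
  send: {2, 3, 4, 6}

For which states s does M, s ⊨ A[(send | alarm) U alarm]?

{1, 4, 6, 7}

Sat(send | alarm) = {1, 2, 3, 4, 6, 7}
A[(send | alarm) U alarm]: least fixpoint, start Z0 = Sat(alarm) = {1, 4, 7}, add states in Sat(send | alarm) with every successor in Z. Z1 = {1, 4, 6, 7}; fixed.
Sat(A[(send | alarm) U alarm]) = {1, 4, 6, 7}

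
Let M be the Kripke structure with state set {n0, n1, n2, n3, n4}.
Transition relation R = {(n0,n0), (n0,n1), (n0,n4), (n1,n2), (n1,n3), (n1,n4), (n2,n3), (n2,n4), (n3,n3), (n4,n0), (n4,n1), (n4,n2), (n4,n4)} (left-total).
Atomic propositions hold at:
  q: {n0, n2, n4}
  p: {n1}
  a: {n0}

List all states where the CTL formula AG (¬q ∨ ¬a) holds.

Sat(¬q) = {n1, n3}
Sat(¬a) = {n1, n2, n3, n4}
Sat(¬q ∨ ¬a) = {n1, n2, n3, n4}
AG (¬q ∨ ¬a): greatest fixpoint, start Z0 = {n1, n2, n3, n4}, keep only states in Sat with every successor in Z. Z1 = {n1, n2, n3}; Z2 = {n3}; fixed.
Sat(AG (¬q ∨ ¬a)) = {n3}

{n3}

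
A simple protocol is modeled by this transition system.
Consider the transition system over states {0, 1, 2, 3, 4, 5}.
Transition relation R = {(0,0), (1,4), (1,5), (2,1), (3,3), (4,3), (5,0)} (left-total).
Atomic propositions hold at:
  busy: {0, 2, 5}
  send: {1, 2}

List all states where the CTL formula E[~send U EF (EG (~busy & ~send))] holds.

{1, 2, 3, 4}

Sat(~send) = {0, 3, 4, 5}
Sat(~busy) = {1, 3, 4}
Sat(~busy & ~send) = {3, 4}
EG (~busy & ~send): greatest fixpoint, start Z0 = {3, 4}, keep only states in Sat with some successor in Z. Already a fixed point.
Sat(EG (~busy & ~send)) = {3, 4}
EF (EG (~busy & ~send)): least fixpoint, start Z0 = {3, 4}, add states with some successor in Z. Z1 = {1, 3, 4}; Z2 = {1, 2, 3, 4}; fixed.
Sat(EF (EG (~busy & ~send))) = {1, 2, 3, 4}
E[~send U EF (EG (~busy & ~send))]: least fixpoint, start Z0 = Sat(EF (EG (~busy & ~send))) = {1, 2, 3, 4}, add states in Sat(~send) with some successor in Z. Already a fixed point.
Sat(E[~send U EF (EG (~busy & ~send))]) = {1, 2, 3, 4}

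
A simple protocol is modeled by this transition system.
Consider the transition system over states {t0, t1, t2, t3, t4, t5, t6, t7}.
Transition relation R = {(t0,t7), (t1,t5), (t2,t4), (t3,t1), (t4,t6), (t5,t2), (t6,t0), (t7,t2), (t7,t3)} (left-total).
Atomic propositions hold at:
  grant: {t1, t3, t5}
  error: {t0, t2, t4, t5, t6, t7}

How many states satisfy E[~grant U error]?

Sat(~grant) = {t0, t2, t4, t6, t7}
E[~grant U error]: least fixpoint, start Z0 = Sat(error) = {t0, t2, t4, t5, t6, t7}, add states in Sat(~grant) with some successor in Z. Already a fixed point.
Sat(E[~grant U error]) = {t0, t2, t4, t5, t6, t7}
|Sat(E[~grant U error])| = |{t0, t2, t4, t5, t6, t7}| = 6.

6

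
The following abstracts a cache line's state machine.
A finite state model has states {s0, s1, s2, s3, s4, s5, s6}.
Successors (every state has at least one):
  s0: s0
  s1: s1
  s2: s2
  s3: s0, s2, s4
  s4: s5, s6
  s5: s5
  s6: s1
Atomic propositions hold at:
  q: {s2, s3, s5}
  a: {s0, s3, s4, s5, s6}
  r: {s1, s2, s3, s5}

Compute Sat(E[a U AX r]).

Sat(AX r) = {s : every successor in {s1, s2, s3, s5}} = {s1, s2, s5, s6}
E[a U AX r]: least fixpoint, start Z0 = Sat(AX r) = {s1, s2, s5, s6}, add states in Sat(a) with some successor in Z. Z1 = {s1, s2, s3, s4, s5, s6}; fixed.
Sat(E[a U AX r]) = {s1, s2, s3, s4, s5, s6}

{s1, s2, s3, s4, s5, s6}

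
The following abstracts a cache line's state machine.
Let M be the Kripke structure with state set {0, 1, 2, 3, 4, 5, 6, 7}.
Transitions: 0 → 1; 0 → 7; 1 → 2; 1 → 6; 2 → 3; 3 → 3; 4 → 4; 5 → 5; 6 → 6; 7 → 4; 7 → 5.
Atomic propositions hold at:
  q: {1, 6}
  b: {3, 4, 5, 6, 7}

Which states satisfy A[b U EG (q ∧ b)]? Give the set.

Sat(q ∧ b) = {6}
EG (q ∧ b): greatest fixpoint, start Z0 = {6}, keep only states in Sat with some successor in Z. Already a fixed point.
Sat(EG (q ∧ b)) = {6}
A[b U EG (q ∧ b)]: least fixpoint, start Z0 = Sat(EG (q ∧ b)) = {6}, add states in Sat(b) with every successor in Z. Already a fixed point.
Sat(A[b U EG (q ∧ b)]) = {6}

{6}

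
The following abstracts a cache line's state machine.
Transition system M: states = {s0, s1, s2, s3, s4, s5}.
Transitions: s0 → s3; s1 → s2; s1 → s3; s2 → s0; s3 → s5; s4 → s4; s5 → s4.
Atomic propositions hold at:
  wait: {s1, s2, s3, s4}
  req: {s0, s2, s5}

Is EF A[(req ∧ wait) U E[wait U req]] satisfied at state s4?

Sat(req ∧ wait) = {s2}
E[wait U req]: least fixpoint, start Z0 = Sat(req) = {s0, s2, s5}, add states in Sat(wait) with some successor in Z. Z1 = {s0, s1, s2, s3, s5}; fixed.
Sat(E[wait U req]) = {s0, s1, s2, s3, s5}
A[(req ∧ wait) U E[wait U req]]: least fixpoint, start Z0 = Sat(E[wait U req]) = {s0, s1, s2, s3, s5}, add states in Sat(req ∧ wait) with every successor in Z. Already a fixed point.
Sat(A[(req ∧ wait) U E[wait U req]]) = {s0, s1, s2, s3, s5}
EF A[(req ∧ wait) U E[wait U req]]: least fixpoint, start Z0 = {s0, s1, s2, s3, s5}, add states with some successor in Z. Already a fixed point.
Sat(EF A[(req ∧ wait) U E[wait U req]]) = {s0, s1, s2, s3, s5}
s4 ∉ Sat(EF A[(req ∧ wait) U E[wait U req]]) = {s0, s1, s2, s3, s5}, so the formula does not hold at s4.

No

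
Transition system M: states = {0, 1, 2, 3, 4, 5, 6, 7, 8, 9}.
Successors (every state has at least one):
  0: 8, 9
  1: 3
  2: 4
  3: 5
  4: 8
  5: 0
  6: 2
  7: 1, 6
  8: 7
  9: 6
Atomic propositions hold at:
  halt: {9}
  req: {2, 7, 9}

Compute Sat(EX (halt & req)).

Sat(halt & req) = {9}
Sat(EX (halt & req)) = {s : some successor in {9}} = {0}

{0}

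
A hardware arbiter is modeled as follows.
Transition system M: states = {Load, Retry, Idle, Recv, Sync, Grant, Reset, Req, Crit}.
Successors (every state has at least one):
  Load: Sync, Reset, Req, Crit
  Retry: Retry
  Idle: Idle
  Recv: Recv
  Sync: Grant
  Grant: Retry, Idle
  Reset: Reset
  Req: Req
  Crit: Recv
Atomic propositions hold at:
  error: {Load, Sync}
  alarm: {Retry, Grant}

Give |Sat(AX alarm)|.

Sat(AX alarm) = {s : every successor in {Retry, Grant}} = {Retry, Sync}
|Sat(AX alarm)| = |{Retry, Sync}| = 2.

2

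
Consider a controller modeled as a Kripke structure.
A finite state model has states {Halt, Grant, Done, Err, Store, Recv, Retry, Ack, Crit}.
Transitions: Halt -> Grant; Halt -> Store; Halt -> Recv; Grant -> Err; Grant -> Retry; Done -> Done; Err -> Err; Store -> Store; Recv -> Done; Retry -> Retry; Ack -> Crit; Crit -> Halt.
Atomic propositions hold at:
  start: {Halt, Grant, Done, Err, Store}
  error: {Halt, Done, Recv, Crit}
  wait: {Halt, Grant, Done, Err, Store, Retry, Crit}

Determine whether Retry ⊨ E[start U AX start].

Sat(AX start) = {s : every successor in {Halt, Grant, Done, Err, Store}} = {Done, Err, Store, Recv, Crit}
E[start U AX start]: least fixpoint, start Z0 = Sat(AX start) = {Done, Err, Store, Recv, Crit}, add states in Sat(start) with some successor in Z. Z1 = {Halt, Grant, Done, Err, Store, Recv, Crit}; fixed.
Sat(E[start U AX start]) = {Halt, Grant, Done, Err, Store, Recv, Crit}
Retry ∉ Sat(E[start U AX start]) = {Halt, Grant, Done, Err, Store, Recv, Crit}, so the formula does not hold at Retry.

No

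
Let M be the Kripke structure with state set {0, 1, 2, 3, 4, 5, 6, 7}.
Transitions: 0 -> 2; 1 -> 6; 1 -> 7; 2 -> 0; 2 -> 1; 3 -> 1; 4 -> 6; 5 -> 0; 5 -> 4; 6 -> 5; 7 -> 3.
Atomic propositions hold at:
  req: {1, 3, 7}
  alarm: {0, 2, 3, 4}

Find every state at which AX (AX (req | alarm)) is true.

{0, 6, 7}

Sat(req | alarm) = {0, 1, 2, 3, 4, 7}
Sat(AX (req | alarm)) = {s : every successor in {0, 1, 2, 3, 4, 7}} = {0, 2, 3, 5, 7}
Sat(AX (AX (req | alarm))) = {s : every successor in {0, 2, 3, 5, 7}} = {0, 6, 7}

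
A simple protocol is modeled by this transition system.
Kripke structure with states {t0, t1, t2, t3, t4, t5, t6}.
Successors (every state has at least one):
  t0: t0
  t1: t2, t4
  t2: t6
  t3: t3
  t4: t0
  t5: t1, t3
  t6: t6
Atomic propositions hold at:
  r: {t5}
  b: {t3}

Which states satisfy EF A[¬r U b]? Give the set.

Sat(¬r) = {t0, t1, t2, t3, t4, t6}
A[¬r U b]: least fixpoint, start Z0 = Sat(b) = {t3}, add states in Sat(¬r) with every successor in Z. Already a fixed point.
Sat(A[¬r U b]) = {t3}
EF A[¬r U b]: least fixpoint, start Z0 = {t3}, add states with some successor in Z. Z1 = {t3, t5}; fixed.
Sat(EF A[¬r U b]) = {t3, t5}

{t3, t5}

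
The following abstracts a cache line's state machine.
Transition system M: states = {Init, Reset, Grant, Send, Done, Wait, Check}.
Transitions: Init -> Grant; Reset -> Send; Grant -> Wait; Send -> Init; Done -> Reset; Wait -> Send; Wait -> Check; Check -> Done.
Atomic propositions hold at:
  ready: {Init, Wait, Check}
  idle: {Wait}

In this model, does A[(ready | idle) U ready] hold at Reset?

Sat(ready | idle) = {Init, Wait, Check}
A[(ready | idle) U ready]: least fixpoint, start Z0 = Sat(ready) = {Init, Wait, Check}, add states in Sat(ready | idle) with every successor in Z. Already a fixed point.
Sat(A[(ready | idle) U ready]) = {Init, Wait, Check}
Reset ∉ Sat(A[(ready | idle) U ready]) = {Init, Wait, Check}, so the formula does not hold at Reset.

No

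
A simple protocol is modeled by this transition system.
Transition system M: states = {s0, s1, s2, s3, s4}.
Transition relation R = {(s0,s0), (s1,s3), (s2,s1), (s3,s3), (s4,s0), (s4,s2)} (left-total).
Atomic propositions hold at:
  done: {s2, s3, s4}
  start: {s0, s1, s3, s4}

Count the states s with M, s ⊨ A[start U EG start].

4

EG start: greatest fixpoint, start Z0 = {s0, s1, s3, s4}, keep only states in Sat with some successor in Z. Already a fixed point.
Sat(EG start) = {s0, s1, s3, s4}
A[start U EG start]: least fixpoint, start Z0 = Sat(EG start) = {s0, s1, s3, s4}, add states in Sat(start) with every successor in Z. Already a fixed point.
Sat(A[start U EG start]) = {s0, s1, s3, s4}
|Sat(A[start U EG start])| = |{s0, s1, s3, s4}| = 4.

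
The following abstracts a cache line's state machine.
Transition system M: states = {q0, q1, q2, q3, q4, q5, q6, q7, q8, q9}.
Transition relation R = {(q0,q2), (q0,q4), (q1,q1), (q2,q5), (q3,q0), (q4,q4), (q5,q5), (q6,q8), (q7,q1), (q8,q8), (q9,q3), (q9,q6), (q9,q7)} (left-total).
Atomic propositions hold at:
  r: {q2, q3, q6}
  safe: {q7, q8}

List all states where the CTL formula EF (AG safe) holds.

{q6, q8, q9}

AG safe: greatest fixpoint, start Z0 = {q7, q8}, keep only states in Sat with every successor in Z. Z1 = {q8}; fixed.
Sat(AG safe) = {q8}
EF (AG safe): least fixpoint, start Z0 = {q8}, add states with some successor in Z. Z1 = {q6, q8}; Z2 = {q6, q8, q9}; fixed.
Sat(EF (AG safe)) = {q6, q8, q9}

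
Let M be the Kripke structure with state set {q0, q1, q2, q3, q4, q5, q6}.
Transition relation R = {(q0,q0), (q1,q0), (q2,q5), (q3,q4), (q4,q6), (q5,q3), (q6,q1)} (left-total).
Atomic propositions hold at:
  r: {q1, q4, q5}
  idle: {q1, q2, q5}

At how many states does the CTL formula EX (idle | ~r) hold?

6

Sat(~r) = {q0, q2, q3, q6}
Sat(idle | ~r) = {q0, q1, q2, q3, q5, q6}
Sat(EX (idle | ~r)) = {s : some successor in {q0, q1, q2, q3, q5, q6}} = {q0, q1, q2, q4, q5, q6}
|Sat(EX (idle | ~r))| = |{q0, q1, q2, q4, q5, q6}| = 6.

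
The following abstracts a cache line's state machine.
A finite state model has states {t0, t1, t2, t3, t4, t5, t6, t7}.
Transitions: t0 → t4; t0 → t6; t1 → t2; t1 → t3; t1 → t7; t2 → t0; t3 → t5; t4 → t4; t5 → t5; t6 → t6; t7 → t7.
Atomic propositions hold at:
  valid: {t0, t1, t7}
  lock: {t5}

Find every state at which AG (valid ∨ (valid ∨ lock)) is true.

{t5, t7}

Sat(valid ∨ lock) = {t0, t1, t5, t7}
Sat(valid ∨ (valid ∨ lock)) = {t0, t1, t5, t7}
AG (valid ∨ (valid ∨ lock)): greatest fixpoint, start Z0 = {t0, t1, t5, t7}, keep only states in Sat with every successor in Z. Z1 = {t5, t7}; fixed.
Sat(AG (valid ∨ (valid ∨ lock))) = {t5, t7}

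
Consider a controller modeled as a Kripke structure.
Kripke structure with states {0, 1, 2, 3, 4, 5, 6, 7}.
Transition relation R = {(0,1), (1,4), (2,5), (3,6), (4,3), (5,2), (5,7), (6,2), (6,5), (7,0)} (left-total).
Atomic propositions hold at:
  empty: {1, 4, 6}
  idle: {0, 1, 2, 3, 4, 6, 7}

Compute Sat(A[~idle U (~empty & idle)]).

Sat(~idle) = {5}
Sat(~empty) = {0, 2, 3, 5, 7}
Sat(~empty & idle) = {0, 2, 3, 7}
A[~idle U (~empty & idle)]: least fixpoint, start Z0 = Sat((~empty & idle)) = {0, 2, 3, 7}, add states in Sat(~idle) with every successor in Z. Z1 = {0, 2, 3, 5, 7}; fixed.
Sat(A[~idle U (~empty & idle)]) = {0, 2, 3, 5, 7}

{0, 2, 3, 5, 7}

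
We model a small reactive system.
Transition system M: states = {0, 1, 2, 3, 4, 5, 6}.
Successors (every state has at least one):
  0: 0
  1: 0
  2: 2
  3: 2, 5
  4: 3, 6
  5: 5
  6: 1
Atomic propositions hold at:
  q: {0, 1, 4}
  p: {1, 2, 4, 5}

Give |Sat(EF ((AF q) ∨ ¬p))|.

AF q: least fixpoint, start Z0 = {0, 1, 4}, add states with every successor in Z. Z1 = {0, 1, 4, 6}; fixed.
Sat(AF q) = {0, 1, 4, 6}
Sat(¬p) = {0, 3, 6}
Sat((AF q) ∨ ¬p) = {0, 1, 3, 4, 6}
EF ((AF q) ∨ ¬p): least fixpoint, start Z0 = {0, 1, 3, 4, 6}, add states with some successor in Z. Already a fixed point.
Sat(EF ((AF q) ∨ ¬p)) = {0, 1, 3, 4, 6}
|Sat(EF ((AF q) ∨ ¬p))| = |{0, 1, 3, 4, 6}| = 5.

5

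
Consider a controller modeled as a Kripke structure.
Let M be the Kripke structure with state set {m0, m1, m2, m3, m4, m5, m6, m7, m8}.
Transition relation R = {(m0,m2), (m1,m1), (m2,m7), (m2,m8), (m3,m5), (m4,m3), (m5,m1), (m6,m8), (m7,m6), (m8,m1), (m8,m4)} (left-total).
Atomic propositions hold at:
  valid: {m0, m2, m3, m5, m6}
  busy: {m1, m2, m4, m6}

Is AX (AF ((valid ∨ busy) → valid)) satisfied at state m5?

No

Sat(valid ∨ busy) = {m0, m1, m2, m3, m4, m5, m6}
Sat((valid ∨ busy) → valid) = {m0, m2, m3, m5, m6, m7, m8}
AF ((valid ∨ busy) → valid): least fixpoint, start Z0 = {m0, m2, m3, m5, m6, m7, m8}, add states with every successor in Z. Z1 = {m0, m2, m3, m4, m5, m6, m7, m8}; fixed.
Sat(AF ((valid ∨ busy) → valid)) = {m0, m2, m3, m4, m5, m6, m7, m8}
Sat(AX (AF ((valid ∨ busy) → valid))) = {s : every successor in {m0, m2, m3, m4, m5, m6, m7, m8}} = {m0, m2, m3, m4, m6, m7}
m5 ∉ Sat(AX (AF ((valid ∨ busy) → valid))) = {m0, m2, m3, m4, m6, m7}, so the formula does not hold at m5.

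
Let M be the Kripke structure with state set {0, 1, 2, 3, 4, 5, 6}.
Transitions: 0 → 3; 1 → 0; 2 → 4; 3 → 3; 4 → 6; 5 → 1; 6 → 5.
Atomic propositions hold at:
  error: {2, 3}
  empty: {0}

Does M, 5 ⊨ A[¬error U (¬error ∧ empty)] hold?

Yes

Sat(¬error) = {0, 1, 4, 5, 6}
Sat(¬error ∧ empty) = {0}
A[¬error U (¬error ∧ empty)]: least fixpoint, start Z0 = Sat((¬error ∧ empty)) = {0}, add states in Sat(¬error) with every successor in Z. Z1 = {0, 1}; Z2 = {0, 1, 5}; Z3 = {0, 1, 5, 6}; Z4 = {0, 1, 4, 5, 6}; fixed.
Sat(A[¬error U (¬error ∧ empty)]) = {0, 1, 4, 5, 6}
5 ∈ Sat(A[¬error U (¬error ∧ empty)]) = {0, 1, 4, 5, 6}, so the formula holds at 5.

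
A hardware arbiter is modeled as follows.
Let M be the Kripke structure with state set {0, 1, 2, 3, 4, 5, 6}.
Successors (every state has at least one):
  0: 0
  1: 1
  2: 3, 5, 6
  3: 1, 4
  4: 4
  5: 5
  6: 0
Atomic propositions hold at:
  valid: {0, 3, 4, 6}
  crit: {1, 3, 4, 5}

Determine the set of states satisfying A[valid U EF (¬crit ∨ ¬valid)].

{0, 1, 2, 3, 5, 6}

Sat(¬crit) = {0, 2, 6}
Sat(¬valid) = {1, 2, 5}
Sat(¬crit ∨ ¬valid) = {0, 1, 2, 5, 6}
EF (¬crit ∨ ¬valid): least fixpoint, start Z0 = {0, 1, 2, 5, 6}, add states with some successor in Z. Z1 = {0, 1, 2, 3, 5, 6}; fixed.
Sat(EF (¬crit ∨ ¬valid)) = {0, 1, 2, 3, 5, 6}
A[valid U EF (¬crit ∨ ¬valid)]: least fixpoint, start Z0 = Sat(EF (¬crit ∨ ¬valid)) = {0, 1, 2, 3, 5, 6}, add states in Sat(valid) with every successor in Z. Already a fixed point.
Sat(A[valid U EF (¬crit ∨ ¬valid)]) = {0, 1, 2, 3, 5, 6}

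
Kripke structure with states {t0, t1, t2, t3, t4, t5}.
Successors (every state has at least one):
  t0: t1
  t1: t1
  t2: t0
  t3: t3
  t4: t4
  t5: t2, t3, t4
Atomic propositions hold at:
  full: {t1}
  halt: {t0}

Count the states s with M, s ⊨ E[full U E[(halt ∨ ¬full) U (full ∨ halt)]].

Sat(¬full) = {t0, t2, t3, t4, t5}
Sat(halt ∨ ¬full) = {t0, t2, t3, t4, t5}
Sat(full ∨ halt) = {t0, t1}
E[(halt ∨ ¬full) U (full ∨ halt)]: least fixpoint, start Z0 = Sat((full ∨ halt)) = {t0, t1}, add states in Sat(halt ∨ ¬full) with some successor in Z. Z1 = {t0, t1, t2}; Z2 = {t0, t1, t2, t5}; fixed.
Sat(E[(halt ∨ ¬full) U (full ∨ halt)]) = {t0, t1, t2, t5}
E[full U E[(halt ∨ ¬full) U (full ∨ halt)]]: least fixpoint, start Z0 = Sat(E[(halt ∨ ¬full) U (full ∨ halt)]) = {t0, t1, t2, t5}, add states in Sat(full) with some successor in Z. Already a fixed point.
Sat(E[full U E[(halt ∨ ¬full) U (full ∨ halt)]]) = {t0, t1, t2, t5}
|Sat(E[full U E[(halt ∨ ¬full) U (full ∨ halt)]])| = |{t0, t1, t2, t5}| = 4.

4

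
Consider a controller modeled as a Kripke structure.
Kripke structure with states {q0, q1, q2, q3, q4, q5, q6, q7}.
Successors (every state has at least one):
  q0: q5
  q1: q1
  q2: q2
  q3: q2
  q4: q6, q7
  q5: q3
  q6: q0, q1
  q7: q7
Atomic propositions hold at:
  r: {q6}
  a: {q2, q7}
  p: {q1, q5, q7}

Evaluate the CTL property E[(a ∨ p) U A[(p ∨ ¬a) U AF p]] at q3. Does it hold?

Sat(a ∨ p) = {q1, q2, q5, q7}
Sat(¬a) = {q0, q1, q3, q4, q5, q6}
Sat(p ∨ ¬a) = {q0, q1, q3, q4, q5, q6, q7}
AF p: least fixpoint, start Z0 = {q1, q5, q7}, add states with every successor in Z. Z1 = {q0, q1, q5, q7}; Z2 = {q0, q1, q5, q6, q7}; Z3 = {q0, q1, q4, q5, q6, q7}; fixed.
Sat(AF p) = {q0, q1, q4, q5, q6, q7}
A[(p ∨ ¬a) U AF p]: least fixpoint, start Z0 = Sat(AF p) = {q0, q1, q4, q5, q6, q7}, add states in Sat(p ∨ ¬a) with every successor in Z. Already a fixed point.
Sat(A[(p ∨ ¬a) U AF p]) = {q0, q1, q4, q5, q6, q7}
E[(a ∨ p) U A[(p ∨ ¬a) U AF p]]: least fixpoint, start Z0 = Sat(A[(p ∨ ¬a) U AF p]) = {q0, q1, q4, q5, q6, q7}, add states in Sat(a ∨ p) with some successor in Z. Already a fixed point.
Sat(E[(a ∨ p) U A[(p ∨ ¬a) U AF p]]) = {q0, q1, q4, q5, q6, q7}
q3 ∉ Sat(E[(a ∨ p) U A[(p ∨ ¬a) U AF p]]) = {q0, q1, q4, q5, q6, q7}, so the formula does not hold at q3.

No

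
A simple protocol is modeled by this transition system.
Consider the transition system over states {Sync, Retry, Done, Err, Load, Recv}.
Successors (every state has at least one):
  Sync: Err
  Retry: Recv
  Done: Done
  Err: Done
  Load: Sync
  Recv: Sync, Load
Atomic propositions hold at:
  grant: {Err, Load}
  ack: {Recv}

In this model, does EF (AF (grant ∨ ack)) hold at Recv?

Yes

Sat(grant ∨ ack) = {Err, Load, Recv}
AF (grant ∨ ack): least fixpoint, start Z0 = {Err, Load, Recv}, add states with every successor in Z. Z1 = {Sync, Retry, Err, Load, Recv}; fixed.
Sat(AF (grant ∨ ack)) = {Sync, Retry, Err, Load, Recv}
EF (AF (grant ∨ ack)): least fixpoint, start Z0 = {Sync, Retry, Err, Load, Recv}, add states with some successor in Z. Already a fixed point.
Sat(EF (AF (grant ∨ ack))) = {Sync, Retry, Err, Load, Recv}
Recv ∈ Sat(EF (AF (grant ∨ ack))) = {Sync, Retry, Err, Load, Recv}, so the formula holds at Recv.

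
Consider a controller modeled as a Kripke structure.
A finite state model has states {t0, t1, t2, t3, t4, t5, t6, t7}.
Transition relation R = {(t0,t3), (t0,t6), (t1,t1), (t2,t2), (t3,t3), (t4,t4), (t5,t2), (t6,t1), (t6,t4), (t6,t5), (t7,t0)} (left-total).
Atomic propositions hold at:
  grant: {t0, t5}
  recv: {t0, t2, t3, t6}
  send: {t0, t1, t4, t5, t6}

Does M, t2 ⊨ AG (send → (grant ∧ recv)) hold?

Yes

Sat(grant ∧ recv) = {t0}
Sat(send → (grant ∧ recv)) = {t0, t2, t3, t7}
AG (send → (grant ∧ recv)): greatest fixpoint, start Z0 = {t0, t2, t3, t7}, keep only states in Sat with every successor in Z. Z1 = {t2, t3, t7}; Z2 = {t2, t3}; fixed.
Sat(AG (send → (grant ∧ recv))) = {t2, t3}
t2 ∈ Sat(AG (send → (grant ∧ recv))) = {t2, t3}, so the formula holds at t2.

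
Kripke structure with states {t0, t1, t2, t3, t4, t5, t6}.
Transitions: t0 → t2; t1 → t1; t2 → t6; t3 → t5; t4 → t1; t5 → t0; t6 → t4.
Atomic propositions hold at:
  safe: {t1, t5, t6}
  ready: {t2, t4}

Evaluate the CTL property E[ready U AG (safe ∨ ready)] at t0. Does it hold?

Sat(safe ∨ ready) = {t1, t2, t4, t5, t6}
AG (safe ∨ ready): greatest fixpoint, start Z0 = {t1, t2, t4, t5, t6}, keep only states in Sat with every successor in Z. Z1 = {t1, t2, t4, t6}; fixed.
Sat(AG (safe ∨ ready)) = {t1, t2, t4, t6}
E[ready U AG (safe ∨ ready)]: least fixpoint, start Z0 = Sat(AG (safe ∨ ready)) = {t1, t2, t4, t6}, add states in Sat(ready) with some successor in Z. Already a fixed point.
Sat(E[ready U AG (safe ∨ ready)]) = {t1, t2, t4, t6}
t0 ∉ Sat(E[ready U AG (safe ∨ ready)]) = {t1, t2, t4, t6}, so the formula does not hold at t0.

No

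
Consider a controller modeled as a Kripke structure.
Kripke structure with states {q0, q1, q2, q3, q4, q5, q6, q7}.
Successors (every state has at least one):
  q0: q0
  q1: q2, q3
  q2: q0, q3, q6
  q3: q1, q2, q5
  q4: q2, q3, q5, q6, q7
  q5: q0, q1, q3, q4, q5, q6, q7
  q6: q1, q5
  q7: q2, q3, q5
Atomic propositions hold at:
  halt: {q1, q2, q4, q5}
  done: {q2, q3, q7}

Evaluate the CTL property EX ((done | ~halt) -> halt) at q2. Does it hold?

Sat(~halt) = {q0, q3, q6, q7}
Sat(done | ~halt) = {q0, q2, q3, q6, q7}
Sat((done | ~halt) -> halt) = {q1, q2, q4, q5}
Sat(EX ((done | ~halt) -> halt)) = {s : some successor in {q1, q2, q4, q5}} = {q1, q3, q4, q5, q6, q7}
q2 ∉ Sat(EX ((done | ~halt) -> halt)) = {q1, q3, q4, q5, q6, q7}, so the formula does not hold at q2.

No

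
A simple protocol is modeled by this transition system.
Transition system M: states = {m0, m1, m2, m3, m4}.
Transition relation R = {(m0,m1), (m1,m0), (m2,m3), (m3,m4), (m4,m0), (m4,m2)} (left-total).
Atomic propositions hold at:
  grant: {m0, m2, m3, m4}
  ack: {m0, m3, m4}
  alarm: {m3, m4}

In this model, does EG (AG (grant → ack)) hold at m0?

Sat(grant → ack) = {m0, m1, m3, m4}
AG (grant → ack): greatest fixpoint, start Z0 = {m0, m1, m3, m4}, keep only states in Sat with every successor in Z. Z1 = {m0, m1, m3}; Z2 = {m0, m1}; fixed.
Sat(AG (grant → ack)) = {m0, m1}
EG (AG (grant → ack)): greatest fixpoint, start Z0 = {m0, m1}, keep only states in Sat with some successor in Z. Already a fixed point.
Sat(EG (AG (grant → ack))) = {m0, m1}
m0 ∈ Sat(EG (AG (grant → ack))) = {m0, m1}, so the formula holds at m0.

Yes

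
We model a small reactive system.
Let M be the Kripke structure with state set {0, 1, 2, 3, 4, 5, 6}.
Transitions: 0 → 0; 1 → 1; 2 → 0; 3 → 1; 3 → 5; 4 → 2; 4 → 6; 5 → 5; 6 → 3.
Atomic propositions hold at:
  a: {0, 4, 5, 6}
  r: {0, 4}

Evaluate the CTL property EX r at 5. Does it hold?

No

Sat(EX r) = {s : some successor in {0, 4}} = {0, 2}
5 ∉ Sat(EX r) = {0, 2}, so the formula does not hold at 5.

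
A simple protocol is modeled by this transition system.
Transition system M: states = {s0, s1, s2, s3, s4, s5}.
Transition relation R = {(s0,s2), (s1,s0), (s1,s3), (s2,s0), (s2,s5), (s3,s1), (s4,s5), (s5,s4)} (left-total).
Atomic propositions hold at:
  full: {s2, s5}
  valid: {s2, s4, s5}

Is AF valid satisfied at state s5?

Yes

AF valid: least fixpoint, start Z0 = {s2, s4, s5}, add states with every successor in Z. Z1 = {s0, s2, s4, s5}; fixed.
Sat(AF valid) = {s0, s2, s4, s5}
s5 ∈ Sat(AF valid) = {s0, s2, s4, s5}, so the formula holds at s5.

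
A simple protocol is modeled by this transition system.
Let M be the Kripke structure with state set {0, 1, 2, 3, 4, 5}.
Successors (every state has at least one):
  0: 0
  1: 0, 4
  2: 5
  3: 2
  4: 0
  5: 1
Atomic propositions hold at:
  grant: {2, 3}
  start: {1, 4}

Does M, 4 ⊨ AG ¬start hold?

No

Sat(¬start) = {0, 2, 3, 5}
AG ¬start: greatest fixpoint, start Z0 = {0, 2, 3, 5}, keep only states in Sat with every successor in Z. Z1 = {0, 2, 3}; Z2 = {0, 3}; Z3 = {0}; fixed.
Sat(AG ¬start) = {0}
4 ∉ Sat(AG ¬start) = {0}, so the formula does not hold at 4.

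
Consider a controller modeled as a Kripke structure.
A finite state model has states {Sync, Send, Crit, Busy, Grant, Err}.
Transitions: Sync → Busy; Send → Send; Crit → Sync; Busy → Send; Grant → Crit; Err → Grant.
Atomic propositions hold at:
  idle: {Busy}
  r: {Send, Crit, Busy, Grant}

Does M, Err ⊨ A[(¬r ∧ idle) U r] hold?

Sat(¬r) = {Sync, Err}
Sat(¬r ∧ idle) = ∅
A[(¬r ∧ idle) U r]: least fixpoint, start Z0 = Sat(r) = {Send, Crit, Busy, Grant}, add states in Sat(¬r ∧ idle) with every successor in Z. Already a fixed point.
Sat(A[(¬r ∧ idle) U r]) = {Send, Crit, Busy, Grant}
Err ∉ Sat(A[(¬r ∧ idle) U r]) = {Send, Crit, Busy, Grant}, so the formula does not hold at Err.

No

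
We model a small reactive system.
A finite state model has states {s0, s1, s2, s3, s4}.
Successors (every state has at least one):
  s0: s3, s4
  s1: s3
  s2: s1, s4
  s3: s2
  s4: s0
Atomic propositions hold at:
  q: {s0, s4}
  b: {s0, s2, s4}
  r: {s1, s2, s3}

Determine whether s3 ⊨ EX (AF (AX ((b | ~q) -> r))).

No

Sat(~q) = {s1, s2, s3}
Sat(b | ~q) = {s0, s1, s2, s3, s4}
Sat((b | ~q) -> r) = {s1, s2, s3}
Sat(AX ((b | ~q) -> r)) = {s : every successor in {s1, s2, s3}} = {s1, s3}
AF (AX ((b | ~q) -> r)): least fixpoint, start Z0 = {s1, s3}, add states with every successor in Z. Already a fixed point.
Sat(AF (AX ((b | ~q) -> r))) = {s1, s3}
Sat(EX (AF (AX ((b | ~q) -> r)))) = {s : some successor in {s1, s3}} = {s0, s1, s2}
s3 ∉ Sat(EX (AF (AX ((b | ~q) -> r)))) = {s0, s1, s2}, so the formula does not hold at s3.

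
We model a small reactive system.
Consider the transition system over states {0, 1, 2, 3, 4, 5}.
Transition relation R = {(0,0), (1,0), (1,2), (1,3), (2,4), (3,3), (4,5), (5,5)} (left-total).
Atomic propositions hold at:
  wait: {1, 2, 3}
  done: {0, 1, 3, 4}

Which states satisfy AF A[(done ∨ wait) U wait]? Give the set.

Sat(done ∨ wait) = {0, 1, 2, 3, 4}
A[(done ∨ wait) U wait]: least fixpoint, start Z0 = Sat(wait) = {1, 2, 3}, add states in Sat(done ∨ wait) with every successor in Z. Already a fixed point.
Sat(A[(done ∨ wait) U wait]) = {1, 2, 3}
AF A[(done ∨ wait) U wait]: least fixpoint, start Z0 = {1, 2, 3}, add states with every successor in Z. Already a fixed point.
Sat(AF A[(done ∨ wait) U wait]) = {1, 2, 3}

{1, 2, 3}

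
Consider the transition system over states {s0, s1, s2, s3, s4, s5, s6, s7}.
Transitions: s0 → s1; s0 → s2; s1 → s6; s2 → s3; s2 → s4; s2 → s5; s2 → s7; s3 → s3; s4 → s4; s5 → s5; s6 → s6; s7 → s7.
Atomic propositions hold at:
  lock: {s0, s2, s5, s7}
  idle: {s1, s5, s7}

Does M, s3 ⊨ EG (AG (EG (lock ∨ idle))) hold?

Sat(lock ∨ idle) = {s0, s1, s2, s5, s7}
EG (lock ∨ idle): greatest fixpoint, start Z0 = {s0, s1, s2, s5, s7}, keep only states in Sat with some successor in Z. Z1 = {s0, s2, s5, s7}; fixed.
Sat(EG (lock ∨ idle)) = {s0, s2, s5, s7}
AG (EG (lock ∨ idle)): greatest fixpoint, start Z0 = {s0, s2, s5, s7}, keep only states in Sat with every successor in Z. Z1 = {s5, s7}; fixed.
Sat(AG (EG (lock ∨ idle))) = {s5, s7}
EG (AG (EG (lock ∨ idle))): greatest fixpoint, start Z0 = {s5, s7}, keep only states in Sat with some successor in Z. Already a fixed point.
Sat(EG (AG (EG (lock ∨ idle)))) = {s5, s7}
s3 ∉ Sat(EG (AG (EG (lock ∨ idle)))) = {s5, s7}, so the formula does not hold at s3.

No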